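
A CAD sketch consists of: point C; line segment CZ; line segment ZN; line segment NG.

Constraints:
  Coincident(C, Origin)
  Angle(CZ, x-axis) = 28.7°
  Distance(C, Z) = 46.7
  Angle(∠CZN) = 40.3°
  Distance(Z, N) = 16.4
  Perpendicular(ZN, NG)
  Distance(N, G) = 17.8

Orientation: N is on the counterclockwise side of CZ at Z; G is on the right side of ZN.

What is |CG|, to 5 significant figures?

51.708

C is at the origin; CZ runs at 28.7° with length 46.7, so Z = 46.7·(cos 28.7°, sin 28.7°) = (40.963, 22.426). ∠CZN = 40.3°, so ZN runs at 28.7° + (180° − 40.3°) = 168.40° from the x-axis; with |ZN| = 16.4, N = Z + 16.4·(cos 168.40°, sin 168.40°) = (24.898, 25.724). The perpendicularity gives NG at right angles to ZN; with |NG| = 17.8 on the right of ZN, G = N + 17.8·(0.20108, 0.97958) = (28.477, 43.161). Then |CG| = |G − C| = 51.708.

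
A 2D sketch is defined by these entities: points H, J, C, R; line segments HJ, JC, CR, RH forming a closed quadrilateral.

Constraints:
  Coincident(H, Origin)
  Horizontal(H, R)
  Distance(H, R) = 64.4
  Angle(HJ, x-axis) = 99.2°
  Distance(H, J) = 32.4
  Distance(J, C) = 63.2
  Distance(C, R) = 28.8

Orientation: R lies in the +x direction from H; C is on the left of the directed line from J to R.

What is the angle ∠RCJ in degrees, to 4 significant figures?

106.6°

H is at the origin; HR is horizontal with |HR| = 64.4 and R in +x, so R = (64.4, 0). HJ runs at 99.2° with |HJ| = 32.4, so J = (-5.180, 31.98). C is determined by |JC| = 63.2 and |CR| = 28.8 together: it lies at the intersection of circle(J, 63.2) and circle(R, 28.8). With |JR| = 76.58, the foot of the radical line on JR is 58.95 from J and the perpendicular offset is √(63.2² − 58.95²) = 22.78. Taking the left-of-JR solution: C = (57.90, 28.06).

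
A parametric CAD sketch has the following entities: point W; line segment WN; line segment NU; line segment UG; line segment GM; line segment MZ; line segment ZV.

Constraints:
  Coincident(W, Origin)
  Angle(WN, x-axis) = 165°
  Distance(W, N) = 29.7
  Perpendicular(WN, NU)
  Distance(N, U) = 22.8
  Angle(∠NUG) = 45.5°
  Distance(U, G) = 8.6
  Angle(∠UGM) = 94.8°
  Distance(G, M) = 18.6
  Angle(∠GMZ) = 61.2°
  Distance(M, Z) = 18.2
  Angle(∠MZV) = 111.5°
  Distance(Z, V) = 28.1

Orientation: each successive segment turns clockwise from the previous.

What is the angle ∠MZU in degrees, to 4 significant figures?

83.83°

W is at the origin; WN runs at 165.0° with length 29.7, so N = (-28.69, 7.687). WN is perpendicular to NU, so NU runs at 75.00°; with |NU| = 22.8, U = (-22.79, 29.71). ∠NUG = 45.5° gives UG at -59.50° from the x-axis; with |UG| = 8.6, G = (-18.42, 22.30). ∠UGM = 94.8° gives GM at -144.7° from the x-axis; with |GM| = 18.6, M = (-33.60, 11.55). ∠GMZ = 61.2° gives MZ at 96.50° from the x-axis; with |MZ| = 18.2, Z = (-35.66, 29.63). Then cos ∠MZU = ZM·ZU / (|ZM||ZU|), giving 83.83°.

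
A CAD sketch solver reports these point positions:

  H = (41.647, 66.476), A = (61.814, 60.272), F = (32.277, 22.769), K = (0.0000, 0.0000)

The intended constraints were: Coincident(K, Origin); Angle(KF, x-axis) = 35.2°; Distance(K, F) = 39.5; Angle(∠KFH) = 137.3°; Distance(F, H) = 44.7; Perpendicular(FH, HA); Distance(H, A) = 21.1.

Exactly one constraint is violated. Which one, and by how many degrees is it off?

Perpendicular(FH, HA) — off by 5.00°.

K = (0.00, 0.00) ✓; KF at 35.20° ✓; |KF| = 39.50 ✓; ∠KFH = 137.3° ✓; |FH| = 44.70 ✓; ∠(FH, HA) = 95.00° ✗; |HA| = 21.10 ✓.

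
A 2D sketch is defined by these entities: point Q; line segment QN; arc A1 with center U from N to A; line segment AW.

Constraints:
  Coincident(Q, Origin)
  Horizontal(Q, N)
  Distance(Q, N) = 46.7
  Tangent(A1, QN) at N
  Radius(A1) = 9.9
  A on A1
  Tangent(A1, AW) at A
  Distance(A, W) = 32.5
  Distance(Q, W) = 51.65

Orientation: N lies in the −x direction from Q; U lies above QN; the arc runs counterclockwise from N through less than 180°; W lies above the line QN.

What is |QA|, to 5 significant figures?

37.858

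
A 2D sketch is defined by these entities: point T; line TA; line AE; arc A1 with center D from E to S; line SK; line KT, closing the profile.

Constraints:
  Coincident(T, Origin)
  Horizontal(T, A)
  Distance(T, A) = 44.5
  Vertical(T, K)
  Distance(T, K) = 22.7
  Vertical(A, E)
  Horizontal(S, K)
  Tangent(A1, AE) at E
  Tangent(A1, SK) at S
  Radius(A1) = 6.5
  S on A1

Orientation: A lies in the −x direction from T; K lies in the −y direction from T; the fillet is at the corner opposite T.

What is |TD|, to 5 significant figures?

41.309

T is at the origin; TA is horizontal with |TA| = 44.5 and A on the −x side, so A = (-44.500, 0.0000). TK is vertical with |TK| = 22.7 and K on the −y side, so K = (0.0000, -22.700). The virtual corner opposite T is at (-44.500, -22.700). A1 meets AE tangentially, so DE is at right angles to AE and since A1 is tangent to SK there, DS ⟂ SK, with radius 6.5, so the center D sits 6.5 in from both sides at D = (-38.000, -16.200). Then |TD| = |D − T| = 41.309.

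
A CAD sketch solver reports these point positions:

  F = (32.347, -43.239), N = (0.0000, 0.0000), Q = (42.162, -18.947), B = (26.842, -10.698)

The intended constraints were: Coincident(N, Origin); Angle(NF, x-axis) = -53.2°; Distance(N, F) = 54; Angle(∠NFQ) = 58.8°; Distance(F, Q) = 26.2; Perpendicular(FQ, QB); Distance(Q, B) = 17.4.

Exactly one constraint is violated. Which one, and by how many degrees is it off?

Perpendicular(FQ, QB) — off by 6.30°.

N = (0.00, 0.00) ✓; NF at -53.20° ✓; |NF| = 54.00 ✓; ∠NFQ = 58.80° ✓; |FQ| = 26.20 ✓; ∠(FQ, QB) = 83.70° ✗; |QB| = 17.40 ✓.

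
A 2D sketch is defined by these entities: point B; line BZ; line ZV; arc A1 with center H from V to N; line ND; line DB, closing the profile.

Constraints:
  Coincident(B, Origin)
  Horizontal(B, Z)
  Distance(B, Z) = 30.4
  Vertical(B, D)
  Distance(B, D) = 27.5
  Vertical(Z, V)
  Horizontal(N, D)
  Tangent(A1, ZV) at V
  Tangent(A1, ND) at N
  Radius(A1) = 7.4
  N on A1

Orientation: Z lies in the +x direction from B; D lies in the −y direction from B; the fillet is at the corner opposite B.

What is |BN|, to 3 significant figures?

35.9

B is at the origin; B and Z share the same y with |BZ| = 30.4 and Z on the +x side, so Z = (30.4, 0.00). BD is vertical with |BD| = 27.5 and D on the −y side, so D = (0.00, -27.5). The virtual corner opposite B is at (30.4, -27.5). The tangent condition forces HV to be normal to ZV and tangency of A1 to ND means the radius HN is perpendicular to ND, with radius 7.4, so the center H sits 7.4 in from both sides at H = (23.0, -20.1). That places the tangent points at V = (30.4, -20.1) on ZV and N = (23.0, -27.5) on ND. Then |BN| = |N − B| = 35.9.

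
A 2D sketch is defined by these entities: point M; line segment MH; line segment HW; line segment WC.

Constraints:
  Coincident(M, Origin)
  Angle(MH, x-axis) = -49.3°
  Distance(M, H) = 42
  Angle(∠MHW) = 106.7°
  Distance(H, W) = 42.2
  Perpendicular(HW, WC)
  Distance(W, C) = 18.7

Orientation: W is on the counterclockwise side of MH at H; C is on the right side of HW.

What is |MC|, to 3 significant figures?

80.1

M is at the origin; MH runs at -49.3° with length 42.0, so H = 42.0·(cos -49.3°, sin -49.3°) = (27.4, -31.8). ∠MHW = 106.7°, so HW runs at -49.3° + (180° − 106.7°) = 24.0° from the x-axis; with |HW| = 42.2, W = H + 42.2·(cos 24.0°, sin 24.0°) = (65.9, -14.7). HW is perpendicular to WC; with |WC| = 18.7 on the right of HW, C = W + 18.7·(0.407, -0.914) = (73.5, -31.8). Then |MC| = |C − M| = 80.1.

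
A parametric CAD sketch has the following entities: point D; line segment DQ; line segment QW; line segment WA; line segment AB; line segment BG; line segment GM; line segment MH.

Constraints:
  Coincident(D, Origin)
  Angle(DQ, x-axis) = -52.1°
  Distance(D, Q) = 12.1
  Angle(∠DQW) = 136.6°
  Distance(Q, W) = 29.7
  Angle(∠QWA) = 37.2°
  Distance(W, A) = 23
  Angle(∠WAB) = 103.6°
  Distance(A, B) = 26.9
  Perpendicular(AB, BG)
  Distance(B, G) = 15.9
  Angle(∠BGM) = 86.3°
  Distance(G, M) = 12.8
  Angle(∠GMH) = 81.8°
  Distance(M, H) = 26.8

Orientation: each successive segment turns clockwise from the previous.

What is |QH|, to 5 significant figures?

14.875

∠BGM = 86.3° gives GM at -138.40° from the x-axis; with |GM| = 12.8, M = (13.152, -20.104). ∠GMH = 81.8° gives MH at 123.40° from the x-axis; with |MH| = 26.8, H = (-1.6013, 2.2697). Then |QH| = |H − Q| = 14.875.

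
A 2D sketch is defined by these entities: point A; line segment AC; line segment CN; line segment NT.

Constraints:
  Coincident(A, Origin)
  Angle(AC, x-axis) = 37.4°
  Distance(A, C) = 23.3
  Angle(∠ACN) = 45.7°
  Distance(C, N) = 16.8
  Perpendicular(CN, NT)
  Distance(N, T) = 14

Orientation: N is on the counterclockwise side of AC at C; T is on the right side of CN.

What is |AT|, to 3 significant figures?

30.7

A is at the origin; AC runs at 37.4° with length 23.3, so C = 23.3·(cos 37.4°, sin 37.4°) = (18.5, 14.2). ∠ACN = 45.7°, so CN runs at 37.4° + (180° − 45.7°) = 172° from the x-axis; with |CN| = 16.8, N = C + 16.8·(cos 172°, sin 172°) = (1.89, 16.6). CN ⟂ NT; with |NT| = 14.0 on the right of CN, T = N + 14.0·(0.144, 0.990) = (3.91, 30.4). Then |AT| = |T − A| = 30.7.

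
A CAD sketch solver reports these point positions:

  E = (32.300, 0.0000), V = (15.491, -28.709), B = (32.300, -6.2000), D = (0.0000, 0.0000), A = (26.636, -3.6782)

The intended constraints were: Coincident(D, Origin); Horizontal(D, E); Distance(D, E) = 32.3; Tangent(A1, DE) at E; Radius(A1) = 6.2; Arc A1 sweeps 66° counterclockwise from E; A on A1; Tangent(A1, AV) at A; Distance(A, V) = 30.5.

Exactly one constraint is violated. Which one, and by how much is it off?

Distance(A, V) = 30.5 — off by 3.10.

D = (0.00, 0.00) ✓; D.y = 0.00, E.y = 0.00 ✓; |DE| = 32.30 ✓; ∠(BE, ED) = 90.00° ✓; |BE| = 6.200 ✓; bearing(B→A) − bearing(B→E) = 66.00° ✓; |BA| = 6.200 ✓; ∠(BA, AV) = 90.00° ✓; |AV| = 27.40 ✗.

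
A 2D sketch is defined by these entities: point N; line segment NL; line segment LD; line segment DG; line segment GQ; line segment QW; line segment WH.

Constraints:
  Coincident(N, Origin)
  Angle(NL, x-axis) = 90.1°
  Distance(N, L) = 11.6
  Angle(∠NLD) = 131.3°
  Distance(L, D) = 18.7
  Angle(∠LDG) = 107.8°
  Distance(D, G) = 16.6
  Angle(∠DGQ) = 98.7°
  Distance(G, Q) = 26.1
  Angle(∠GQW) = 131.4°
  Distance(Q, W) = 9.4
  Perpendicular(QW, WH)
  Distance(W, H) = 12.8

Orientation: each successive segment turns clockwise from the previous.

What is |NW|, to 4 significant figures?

15.21

N is at the origin; NL runs at 90.1° with length 11.6, so L = (-0.02025, 11.60). ∠NLD = 131.3° gives LD at 41.40° from the x-axis; with |LD| = 18.7, D = (14.01, 23.97). ∠LDG = 107.8° gives DG at -30.80° from the x-axis; with |DG| = 16.6, G = (28.27, 15.47). ∠DGQ = 98.7° gives GQ at -112.1° from the x-axis; with |GQ| = 26.1, Q = (18.45, -8.716). ∠GQW = 131.4° gives QW at -160.7° from the x-axis; with |QW| = 9.4, W = (9.574, -11.82). Then |NW| = |W − N| = 15.21.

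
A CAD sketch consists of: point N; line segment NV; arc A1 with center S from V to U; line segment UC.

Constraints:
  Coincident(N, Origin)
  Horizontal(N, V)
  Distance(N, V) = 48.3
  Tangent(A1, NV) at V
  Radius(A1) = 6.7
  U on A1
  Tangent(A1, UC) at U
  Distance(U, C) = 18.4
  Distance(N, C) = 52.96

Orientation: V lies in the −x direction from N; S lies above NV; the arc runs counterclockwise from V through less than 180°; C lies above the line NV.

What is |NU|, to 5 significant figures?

42.590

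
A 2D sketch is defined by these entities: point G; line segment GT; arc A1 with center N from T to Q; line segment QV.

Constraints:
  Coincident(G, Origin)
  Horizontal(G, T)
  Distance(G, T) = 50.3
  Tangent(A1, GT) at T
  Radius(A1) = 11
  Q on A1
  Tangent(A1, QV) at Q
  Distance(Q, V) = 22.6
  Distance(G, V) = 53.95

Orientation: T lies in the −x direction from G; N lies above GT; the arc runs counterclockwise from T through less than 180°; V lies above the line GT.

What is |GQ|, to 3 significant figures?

41.1

Checks: |NQ| = 11.00 ✓; ∠(NQ, QV) = 90.00° ✓; |QV| = 22.60 ✓; |GV| = 53.95 ✓.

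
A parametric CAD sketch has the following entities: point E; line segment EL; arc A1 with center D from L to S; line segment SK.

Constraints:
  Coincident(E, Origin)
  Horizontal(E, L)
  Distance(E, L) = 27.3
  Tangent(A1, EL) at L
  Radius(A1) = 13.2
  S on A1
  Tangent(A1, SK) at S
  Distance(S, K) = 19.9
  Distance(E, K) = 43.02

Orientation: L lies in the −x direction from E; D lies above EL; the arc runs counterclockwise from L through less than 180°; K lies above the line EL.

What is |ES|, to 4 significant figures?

23.62

Checks: |DS| = 13.20 ✓; ∠(DS, SK) = 90.00° ✓; |SK| = 19.90 ✓; |EK| = 43.02 ✓.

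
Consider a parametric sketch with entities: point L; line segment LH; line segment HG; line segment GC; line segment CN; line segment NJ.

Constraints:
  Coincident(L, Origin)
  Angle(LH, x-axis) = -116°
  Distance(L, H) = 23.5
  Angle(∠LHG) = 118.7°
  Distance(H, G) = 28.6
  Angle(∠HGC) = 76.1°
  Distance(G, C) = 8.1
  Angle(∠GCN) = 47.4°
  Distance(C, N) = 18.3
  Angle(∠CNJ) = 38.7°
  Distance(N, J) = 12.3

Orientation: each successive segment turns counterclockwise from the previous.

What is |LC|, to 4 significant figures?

40.02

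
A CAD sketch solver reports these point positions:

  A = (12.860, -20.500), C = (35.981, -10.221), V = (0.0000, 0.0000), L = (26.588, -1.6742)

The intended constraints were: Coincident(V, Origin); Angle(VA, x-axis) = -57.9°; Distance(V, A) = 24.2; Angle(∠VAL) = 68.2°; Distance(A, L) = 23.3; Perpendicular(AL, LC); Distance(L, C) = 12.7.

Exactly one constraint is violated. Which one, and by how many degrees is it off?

Perpendicular(AL, LC) — off by 6.20°.

V = (0.00, 0.00) ✓; VA at -57.90° ✓; |VA| = 24.20 ✓; ∠VAL = 68.20° ✓; |AL| = 23.30 ✓; ∠(AL, LC) = 96.20° ✗; |LC| = 12.70 ✓.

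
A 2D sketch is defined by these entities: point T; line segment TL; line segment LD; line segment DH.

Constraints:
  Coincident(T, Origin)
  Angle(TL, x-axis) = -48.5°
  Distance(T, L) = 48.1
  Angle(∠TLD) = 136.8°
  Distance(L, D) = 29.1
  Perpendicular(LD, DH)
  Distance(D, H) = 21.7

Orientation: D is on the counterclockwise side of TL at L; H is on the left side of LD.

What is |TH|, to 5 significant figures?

65.138

T is at the origin; TL runs at -48.5° with length 48.1, so L = 48.1·(cos -48.5°, sin -48.5°) = (31.872, -36.025). ∠TLD = 136.8°, so LD runs at -48.5° + (180° − 136.8°) = -5.3000° from the x-axis; with |LD| = 29.1, D = L + 29.1·(cos -5.3000°, sin -5.3000°) = (60.848, -38.713). LD is perpendicular to DH; with |DH| = 21.7 on the left of LD, H = D + 21.7·(0.092371, 0.99572) = (62.852, -17.106). Then |TH| = |H − T| = 65.138.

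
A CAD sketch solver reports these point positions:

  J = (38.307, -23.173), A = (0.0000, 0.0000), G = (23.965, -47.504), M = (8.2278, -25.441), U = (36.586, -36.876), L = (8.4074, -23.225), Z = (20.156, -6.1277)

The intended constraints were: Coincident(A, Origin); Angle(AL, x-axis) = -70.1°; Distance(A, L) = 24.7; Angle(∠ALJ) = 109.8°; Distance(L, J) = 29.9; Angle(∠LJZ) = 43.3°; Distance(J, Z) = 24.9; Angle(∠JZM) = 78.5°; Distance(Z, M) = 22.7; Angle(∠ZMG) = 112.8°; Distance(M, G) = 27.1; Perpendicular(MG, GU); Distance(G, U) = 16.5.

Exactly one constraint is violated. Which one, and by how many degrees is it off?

Perpendicular(MG, GU) — off by 4.60°.

A = (0.00, 0.00) ✓; AL at -70.10° ✓; |AL| = 24.70 ✓; ∠ALJ = 109.8° ✓; |LJ| = 29.90 ✓; ∠LJZ = 43.30° ✓; |JZ| = 24.90 ✓; ∠JZM = 78.50° ✓; |ZM| = 22.70 ✓; ∠ZMG = 112.8° ✓; |MG| = 27.10 ✓; ∠(MG, GU) = 94.60° ✗; |GU| = 16.50 ✓.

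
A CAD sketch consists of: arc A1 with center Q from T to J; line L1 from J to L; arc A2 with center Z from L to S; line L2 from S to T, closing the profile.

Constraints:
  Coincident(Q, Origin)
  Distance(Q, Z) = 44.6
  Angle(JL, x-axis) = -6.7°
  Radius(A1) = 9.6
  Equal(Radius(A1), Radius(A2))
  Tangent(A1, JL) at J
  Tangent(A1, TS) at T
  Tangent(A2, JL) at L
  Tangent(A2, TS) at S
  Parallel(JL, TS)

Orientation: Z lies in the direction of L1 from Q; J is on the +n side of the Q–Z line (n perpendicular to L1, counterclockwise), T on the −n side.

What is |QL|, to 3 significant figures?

45.6

The slot axis is L1's direction at -6.7°, so u = (cos -6.7°, sin -6.7°) = (0.993, -0.117) and n = (−sin -6.7°, cos -6.7°) = (0.117, 0.993). Q is at the origin and Z lies 44.6 along u from Q, so Z = 44.6·u = (44.3, -5.20). Tangency of A1 to both parallel lines with radius 9.6 puts J and T at Q ± 9.6·n: J = (1.12, 9.53), T = (-1.12, -9.53). Equal radii place L and S the same way about Z: L = Z + 9.6·n = (45.4, 4.33), S = Z − 9.6·n = (43.2, -14.7). Then |QL| = |L − Q| = 45.6.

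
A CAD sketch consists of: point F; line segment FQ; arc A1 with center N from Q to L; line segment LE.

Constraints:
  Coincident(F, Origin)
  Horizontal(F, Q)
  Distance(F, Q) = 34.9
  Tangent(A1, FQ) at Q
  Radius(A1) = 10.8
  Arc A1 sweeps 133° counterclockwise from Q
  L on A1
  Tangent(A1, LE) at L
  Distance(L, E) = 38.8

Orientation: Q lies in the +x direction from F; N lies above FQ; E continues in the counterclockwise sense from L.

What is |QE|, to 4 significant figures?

50.11

F is at the origin; FQ is horizontal with |FQ| = 34.9 and Q on the +x side, so Q = (34.90, 0.000). Since A1 is tangent to FQ there, NQ ⟂ FQ, so N = Q + (0, 10.8) = (34.90, 10.80). On A1, Q sits at bearing -90° from N; a 133° counterclockwise sweep puts L at bearing 43°, so L = N + 10.8·(cos 43°, sin 43°) = (42.80, 18.17). Tangency of A1 to LE means the radius NL is perpendicular to LE, so LE runs along (−sin 43°, cos 43°); with |LE| = 38.8, E = (16.34, 46.54). Then |QE| = |E − Q| = 50.11.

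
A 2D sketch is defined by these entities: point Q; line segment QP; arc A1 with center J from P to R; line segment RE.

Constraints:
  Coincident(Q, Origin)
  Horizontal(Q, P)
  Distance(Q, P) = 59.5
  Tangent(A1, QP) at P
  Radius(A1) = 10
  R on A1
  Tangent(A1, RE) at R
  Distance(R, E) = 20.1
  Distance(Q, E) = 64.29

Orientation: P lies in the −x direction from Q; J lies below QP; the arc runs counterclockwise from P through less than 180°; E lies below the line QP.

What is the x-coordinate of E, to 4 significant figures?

-55.69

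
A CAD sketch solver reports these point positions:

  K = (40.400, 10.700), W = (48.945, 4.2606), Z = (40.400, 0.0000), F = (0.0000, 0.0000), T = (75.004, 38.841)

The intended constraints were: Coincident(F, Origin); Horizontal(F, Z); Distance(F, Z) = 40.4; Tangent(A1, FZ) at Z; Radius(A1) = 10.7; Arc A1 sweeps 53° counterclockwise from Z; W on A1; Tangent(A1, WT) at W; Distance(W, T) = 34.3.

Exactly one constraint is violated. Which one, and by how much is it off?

Distance(W, T) = 34.3 — off by 9.00.

F = (0.00, 0.00) ✓; F.y = 0.00, Z.y = 0.00 ✓; |FZ| = 40.40 ✓; ∠(KZ, ZF) = 90.00° ✓; |KZ| = 10.70 ✓; bearing(K→W) − bearing(K→Z) = 53.00° ✓; |KW| = 10.70 ✓; ∠(KW, WT) = 90.00° ✓; |WT| = 43.30 ✗.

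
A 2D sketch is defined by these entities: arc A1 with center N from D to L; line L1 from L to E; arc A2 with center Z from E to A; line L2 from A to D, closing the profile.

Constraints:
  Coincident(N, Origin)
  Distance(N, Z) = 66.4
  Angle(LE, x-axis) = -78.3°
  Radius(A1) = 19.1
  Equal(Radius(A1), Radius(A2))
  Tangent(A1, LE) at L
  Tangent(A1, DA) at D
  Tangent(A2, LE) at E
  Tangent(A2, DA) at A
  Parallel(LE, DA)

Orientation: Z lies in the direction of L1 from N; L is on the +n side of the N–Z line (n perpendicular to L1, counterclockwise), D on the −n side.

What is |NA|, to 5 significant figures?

69.092

The slot axis is L1's direction at -78.3°, so u = (cos -78.3°, sin -78.3°) = (0.20279, -0.97922) and n = (−sin -78.3°, cos -78.3°) = (0.97922, 0.20279). N is at the origin and Z lies 66.4 along u from N, so Z = 66.4·u = (13.465, -65.020). Tangency of A1 to both parallel lines with radius 19.1 puts L and D at N ± 19.1·n: L = (18.703, 3.8732), D = (-18.703, -3.8732). Equal radii place E and A the same way about Z: E = Z + 19.1·n = (32.168, -61.147), A = Z − 19.1·n = (-5.2381, -68.894). Then |NA| = |A − N| = 69.092.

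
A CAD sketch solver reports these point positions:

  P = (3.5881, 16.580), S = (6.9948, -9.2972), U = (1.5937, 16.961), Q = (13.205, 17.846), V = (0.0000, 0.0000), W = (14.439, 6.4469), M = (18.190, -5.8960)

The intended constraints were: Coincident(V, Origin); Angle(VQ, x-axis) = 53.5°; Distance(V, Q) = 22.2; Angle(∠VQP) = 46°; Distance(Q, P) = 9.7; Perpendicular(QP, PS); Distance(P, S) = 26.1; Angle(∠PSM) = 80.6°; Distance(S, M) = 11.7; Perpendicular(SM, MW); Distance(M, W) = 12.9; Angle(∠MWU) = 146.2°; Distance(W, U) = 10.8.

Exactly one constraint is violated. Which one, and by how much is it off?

Distance(W, U) = 10.8 — off by 5.80.

V = (0.00, 0.00) ✓; VQ at 53.50° ✓; |VQ| = 22.20 ✓; ∠VQP = 46.00° ✓; |QP| = 9.700 ✓; ∠(QP, PS) = 90.00° ✓; |PS| = 26.10 ✓; ∠PSM = 80.60° ✓; |SM| = 11.70 ✓; ∠(SM, MW) = 90.00° ✓; |MW| = 12.90 ✓; ∠MWU = 146.2° ✓; |WU| = 16.60 ✗.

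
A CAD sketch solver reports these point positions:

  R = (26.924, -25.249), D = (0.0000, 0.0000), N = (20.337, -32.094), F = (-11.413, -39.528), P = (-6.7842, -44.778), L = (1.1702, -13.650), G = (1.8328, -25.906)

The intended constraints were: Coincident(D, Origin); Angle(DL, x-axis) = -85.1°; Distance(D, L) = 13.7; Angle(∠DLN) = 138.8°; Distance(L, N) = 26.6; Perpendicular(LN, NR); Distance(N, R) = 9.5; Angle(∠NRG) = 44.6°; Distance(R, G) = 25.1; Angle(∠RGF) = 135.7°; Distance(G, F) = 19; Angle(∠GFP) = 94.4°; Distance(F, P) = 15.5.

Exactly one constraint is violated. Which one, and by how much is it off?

Distance(F, P) = 15.5 — off by 8.50.

D = (0.00, 0.00) ✓; DL at -85.10° ✓; |DL| = 13.70 ✓; ∠DLN = 138.8° ✓; |LN| = 26.60 ✓; ∠(LN, NR) = 90.00° ✓; |NR| = 9.500 ✓; ∠NRG = 44.60° ✓; |RG| = 25.10 ✓; ∠RGF = 135.7° ✓; |GF| = 19.00 ✓; ∠GFP = 94.40° ✓; |FP| = 6.999 ✗.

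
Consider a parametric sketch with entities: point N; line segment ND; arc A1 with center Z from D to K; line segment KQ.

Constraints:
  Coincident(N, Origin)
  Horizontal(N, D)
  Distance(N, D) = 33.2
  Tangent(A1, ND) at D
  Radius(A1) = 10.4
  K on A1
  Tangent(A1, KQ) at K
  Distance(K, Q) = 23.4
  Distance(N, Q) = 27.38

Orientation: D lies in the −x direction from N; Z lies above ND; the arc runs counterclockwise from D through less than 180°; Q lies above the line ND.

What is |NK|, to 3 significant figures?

24.9

Checks: |ZK| = 10.40 ✓; ∠(ZK, KQ) = 90.00° ✓; |KQ| = 23.40 ✓; |NQ| = 27.38 ✓.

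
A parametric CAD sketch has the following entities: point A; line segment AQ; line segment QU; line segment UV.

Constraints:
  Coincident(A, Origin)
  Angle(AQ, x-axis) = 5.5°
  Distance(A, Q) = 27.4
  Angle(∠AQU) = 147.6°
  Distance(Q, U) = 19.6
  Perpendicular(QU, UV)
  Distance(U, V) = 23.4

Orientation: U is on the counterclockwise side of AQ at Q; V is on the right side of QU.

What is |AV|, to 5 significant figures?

57.240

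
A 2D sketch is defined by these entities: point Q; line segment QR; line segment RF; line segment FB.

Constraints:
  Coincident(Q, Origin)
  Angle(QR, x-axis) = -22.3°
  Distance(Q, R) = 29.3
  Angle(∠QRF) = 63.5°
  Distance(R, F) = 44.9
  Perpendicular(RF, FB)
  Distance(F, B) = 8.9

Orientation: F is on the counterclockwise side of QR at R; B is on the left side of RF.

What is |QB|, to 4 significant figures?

36.23

Q is at the origin; QR runs at -22.3° with length 29.3, so R = 29.3·(cos -22.3°, sin -22.3°) = (27.11, -11.12). ∠QRF = 63.5°, so RF runs at -22.3° + (180° − 63.5°) = 94.20° from the x-axis; with |RF| = 44.9, F = R + 44.9·(cos 94.20°, sin 94.20°) = (23.82, 33.66). The perpendicularity gives FB at right angles to RF; with |FB| = 8.9 on the left of RF, B = F + 8.9·(-0.9973, -0.07324) = (14.94, 33.01). Then |QB| = |B − Q| = 36.23.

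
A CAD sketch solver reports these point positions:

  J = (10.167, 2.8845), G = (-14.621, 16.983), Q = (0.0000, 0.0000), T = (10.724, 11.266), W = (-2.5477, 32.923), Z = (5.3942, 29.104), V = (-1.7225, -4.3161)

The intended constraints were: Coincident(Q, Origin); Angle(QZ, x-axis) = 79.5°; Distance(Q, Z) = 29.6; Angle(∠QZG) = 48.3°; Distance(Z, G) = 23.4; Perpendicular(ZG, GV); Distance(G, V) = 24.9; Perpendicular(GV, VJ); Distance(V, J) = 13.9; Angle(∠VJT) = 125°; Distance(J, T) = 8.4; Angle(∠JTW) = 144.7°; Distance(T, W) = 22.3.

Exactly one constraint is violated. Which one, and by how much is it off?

Distance(T, W) = 22.3 — off by 3.10.

Q = (0.00, 0.00) ✓; QZ at 79.50° ✓; |QZ| = 29.60 ✓; ∠QZG = 48.30° ✓; |ZG| = 23.40 ✓; ∠(ZG, GV) = 90.00° ✓; |GV| = 24.90 ✓; ∠(GV, VJ) = 90.00° ✓; |VJ| = 13.90 ✓; ∠VJT = 125.0° ✓; |JT| = 8.400 ✓; ∠JTW = 144.7° ✓; |TW| = 25.40 ✗.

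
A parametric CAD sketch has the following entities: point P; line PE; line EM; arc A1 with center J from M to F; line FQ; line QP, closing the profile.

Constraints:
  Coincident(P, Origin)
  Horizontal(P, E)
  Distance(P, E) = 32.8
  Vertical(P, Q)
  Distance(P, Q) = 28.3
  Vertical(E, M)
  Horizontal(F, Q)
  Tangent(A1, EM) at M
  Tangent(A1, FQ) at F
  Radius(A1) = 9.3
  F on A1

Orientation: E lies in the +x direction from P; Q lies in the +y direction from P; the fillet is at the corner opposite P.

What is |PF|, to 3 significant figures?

36.8

The virtual corner opposite P is at (32.8, 28.3). Since A1 is tangent to EM there, JM ⟂ EM and A1 meets FQ tangentially, so JF is at right angles to FQ, with radius 9.3, so the center J sits 9.3 in from both sides at J = (23.5, 19.0). That places the tangent points at M = (32.8, 19.0) on EM and F = (23.5, 28.3) on FQ. Then |PF| = |F − P| = 36.8.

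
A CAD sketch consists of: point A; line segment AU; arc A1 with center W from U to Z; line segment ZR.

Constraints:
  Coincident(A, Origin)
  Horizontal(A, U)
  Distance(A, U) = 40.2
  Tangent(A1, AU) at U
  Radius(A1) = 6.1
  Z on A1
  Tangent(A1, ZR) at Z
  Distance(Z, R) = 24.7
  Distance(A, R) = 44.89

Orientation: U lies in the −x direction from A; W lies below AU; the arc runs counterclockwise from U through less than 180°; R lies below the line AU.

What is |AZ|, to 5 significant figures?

46.379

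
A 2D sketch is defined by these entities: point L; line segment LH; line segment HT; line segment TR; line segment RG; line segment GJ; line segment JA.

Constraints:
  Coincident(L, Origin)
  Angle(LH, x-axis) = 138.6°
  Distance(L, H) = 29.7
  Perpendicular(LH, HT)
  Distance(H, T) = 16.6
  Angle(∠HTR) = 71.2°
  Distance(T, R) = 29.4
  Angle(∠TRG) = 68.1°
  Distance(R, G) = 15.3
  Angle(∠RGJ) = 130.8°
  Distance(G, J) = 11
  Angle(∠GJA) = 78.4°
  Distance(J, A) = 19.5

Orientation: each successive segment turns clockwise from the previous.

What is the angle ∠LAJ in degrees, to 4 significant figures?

63.87°

L is at the origin; LH runs at 138.6° with length 29.7, so H = (-22.28, 19.64). LH ⟂ HT, so HT runs at 48.60°; with |HT| = 16.6, T = (-11.30, 32.09). ∠HTR = 71.2° gives TR at -60.20° from the x-axis; with |TR| = 29.4, R = (3.311, 6.581). ∠TRG = 68.1° gives RG at -172.1° from the x-axis; with |RG| = 15.3, G = (-11.84, 4.478). ∠RGJ = 130.8° gives GJ at 138.7° from the x-axis; with |GJ| = 11.0, J = (-20.11, 11.74). ∠GJA = 78.4° gives JA at 37.10° from the x-axis; with |JA| = 19.5, A = (-4.555, 23.50). Then cos ∠LAJ = AL·AJ / (|AL||AJ|), giving 63.87°.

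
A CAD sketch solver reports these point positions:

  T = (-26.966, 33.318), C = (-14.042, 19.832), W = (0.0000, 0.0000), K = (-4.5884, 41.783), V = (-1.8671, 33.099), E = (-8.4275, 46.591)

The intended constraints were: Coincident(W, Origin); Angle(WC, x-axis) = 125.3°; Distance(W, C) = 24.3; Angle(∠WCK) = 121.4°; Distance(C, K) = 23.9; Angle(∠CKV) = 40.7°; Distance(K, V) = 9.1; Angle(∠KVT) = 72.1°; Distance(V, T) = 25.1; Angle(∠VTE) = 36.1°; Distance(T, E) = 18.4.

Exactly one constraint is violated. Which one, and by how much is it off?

Distance(T, E) = 18.4 — off by 4.40.

W = (0.00, 0.00) ✓; WC at 125.3° ✓; |WC| = 24.30 ✓; ∠WCK = 121.4° ✓; |CK| = 23.90 ✓; ∠CKV = 40.70° ✓; |KV| = 9.100 ✓; ∠KVT = 72.10° ✓; |VT| = 25.10 ✓; ∠VTE = 36.10° ✓; |TE| = 22.80 ✗.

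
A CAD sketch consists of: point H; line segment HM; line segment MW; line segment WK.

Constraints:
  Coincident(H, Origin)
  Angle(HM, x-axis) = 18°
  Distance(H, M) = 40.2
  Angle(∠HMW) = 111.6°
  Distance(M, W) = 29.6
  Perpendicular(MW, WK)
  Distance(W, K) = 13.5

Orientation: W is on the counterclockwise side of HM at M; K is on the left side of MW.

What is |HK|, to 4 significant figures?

50.41

H is at the origin; HM runs at 18.0° with length 40.2, so M = 40.2·(cos 18.0°, sin 18.0°) = (38.23, 12.42). ∠HMW = 111.6°, so MW runs at 18.0° + (180° − 111.6°) = 86.40° from the x-axis; with |MW| = 29.6, W = M + 29.6·(cos 86.40°, sin 86.40°) = (40.09, 41.96). The perpendicularity gives WK at right angles to MW; with |WK| = 13.5 on the left of MW, K = W + 13.5·(-0.9980, 0.06279) = (26.62, 42.81). Then |HK| = |K − H| = 50.41.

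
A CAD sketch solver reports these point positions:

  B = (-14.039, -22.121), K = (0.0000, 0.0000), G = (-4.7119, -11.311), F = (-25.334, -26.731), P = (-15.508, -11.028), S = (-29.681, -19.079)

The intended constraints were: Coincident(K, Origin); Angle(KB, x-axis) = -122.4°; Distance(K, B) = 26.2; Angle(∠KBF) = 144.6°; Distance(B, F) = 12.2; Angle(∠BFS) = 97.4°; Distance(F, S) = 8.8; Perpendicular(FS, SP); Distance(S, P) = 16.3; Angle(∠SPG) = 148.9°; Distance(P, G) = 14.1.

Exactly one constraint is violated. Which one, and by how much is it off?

Distance(P, G) = 14.1 — off by 3.30.

K = (0.00, 0.00) ✓; KB at -122.4° ✓; |KB| = 26.20 ✓; ∠KBF = 144.6° ✓; |BF| = 12.20 ✓; ∠BFS = 97.40° ✓; |FS| = 8.801 ✓; ∠(FS, SP) = 90.00° ✓; |SP| = 16.30 ✓; ∠SPG = 148.9° ✓; |PG| = 10.80 ✗.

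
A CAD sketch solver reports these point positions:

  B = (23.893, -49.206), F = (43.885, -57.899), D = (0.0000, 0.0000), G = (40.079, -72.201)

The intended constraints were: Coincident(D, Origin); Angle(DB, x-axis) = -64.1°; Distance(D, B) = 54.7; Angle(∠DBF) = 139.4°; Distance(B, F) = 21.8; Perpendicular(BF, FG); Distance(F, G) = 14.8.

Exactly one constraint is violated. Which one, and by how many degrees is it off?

Perpendicular(BF, FG) — off by 8.60°.

D = (0.00, 0.00) ✓; DB at -64.10° ✓; |DB| = 54.70 ✓; ∠DBF = 139.4° ✓; |BF| = 21.80 ✓; ∠(BF, FG) = 81.40° ✗; |FG| = 14.80 ✓.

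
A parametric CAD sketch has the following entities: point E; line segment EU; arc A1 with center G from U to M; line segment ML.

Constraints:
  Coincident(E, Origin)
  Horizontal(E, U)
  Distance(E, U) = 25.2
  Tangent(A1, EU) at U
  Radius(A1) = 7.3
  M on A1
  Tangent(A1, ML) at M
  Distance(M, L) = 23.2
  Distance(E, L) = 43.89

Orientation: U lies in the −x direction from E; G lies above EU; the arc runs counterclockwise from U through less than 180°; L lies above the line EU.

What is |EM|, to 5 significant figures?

22.019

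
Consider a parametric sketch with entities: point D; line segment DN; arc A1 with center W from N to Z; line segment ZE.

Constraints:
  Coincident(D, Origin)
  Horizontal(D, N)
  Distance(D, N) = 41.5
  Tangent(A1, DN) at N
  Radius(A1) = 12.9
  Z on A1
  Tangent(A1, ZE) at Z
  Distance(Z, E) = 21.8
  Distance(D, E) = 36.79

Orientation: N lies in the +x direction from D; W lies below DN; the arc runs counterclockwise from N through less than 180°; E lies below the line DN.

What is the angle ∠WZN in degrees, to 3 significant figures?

54.5°

D is at the origin; D and N share the same y with |DN| = 41.5 and N on the +x side, so N = (41.5, 0.00). Tangency of A1 to DN means the radius WN is perpendicular to DN, so W = N + (0, -12.9) = (41.5, -12.9). Since WZ ⟂ ZE (tangency), |WE| = √(12.9² + 21.8²) = 25.3 regardless of where Z sits on A1. So E lies on both circle(D, 36.79) and circle(W, 25.3); the below-DN intersection is E = (22.2, -29.3). Z is the foot of the tangent from E: Z = (29.3, -8.71).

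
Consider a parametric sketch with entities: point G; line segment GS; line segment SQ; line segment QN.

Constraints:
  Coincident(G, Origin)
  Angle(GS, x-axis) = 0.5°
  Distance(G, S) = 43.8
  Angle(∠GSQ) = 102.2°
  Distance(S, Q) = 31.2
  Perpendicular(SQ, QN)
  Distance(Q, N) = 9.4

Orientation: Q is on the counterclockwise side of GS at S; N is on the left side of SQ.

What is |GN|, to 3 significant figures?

52.5

G is at the origin; GS runs at 0.5° with length 43.8, so S = 43.8·(cos 0.5°, sin 0.5°) = (43.8, 0.382). ∠GSQ = 102.2°, so SQ runs at 0.5° + (180° − 102.2°) = 78.3° from the x-axis; with |SQ| = 31.2, Q = S + 31.2·(cos 78.3°, sin 78.3°) = (50.1, 30.9). SQ is perpendicular to QN; with |QN| = 9.4 on the left of SQ, N = Q + 9.4·(-0.979, 0.203) = (40.9, 32.8). Then |GN| = |N − G| = 52.5.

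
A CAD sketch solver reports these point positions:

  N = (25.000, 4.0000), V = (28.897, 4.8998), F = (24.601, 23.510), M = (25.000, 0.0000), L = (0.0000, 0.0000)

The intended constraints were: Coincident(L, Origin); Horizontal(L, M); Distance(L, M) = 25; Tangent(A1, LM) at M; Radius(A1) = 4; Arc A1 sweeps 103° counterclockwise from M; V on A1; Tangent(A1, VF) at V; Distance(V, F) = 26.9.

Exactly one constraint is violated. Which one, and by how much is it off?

Distance(V, F) = 26.9 — off by 7.80.

L = (0.00, 0.00) ✓; L.y = 0.00, M.y = 0.00 ✓; |LM| = 25.00 ✓; ∠(NM, ML) = 90.00° ✓; |NM| = 4.000 ✓; bearing(N→V) − bearing(N→M) = 103.0° ✓; |NV| = 4.000 ✓; ∠(NV, VF) = 90.00° ✓; |VF| = 19.10 ✗.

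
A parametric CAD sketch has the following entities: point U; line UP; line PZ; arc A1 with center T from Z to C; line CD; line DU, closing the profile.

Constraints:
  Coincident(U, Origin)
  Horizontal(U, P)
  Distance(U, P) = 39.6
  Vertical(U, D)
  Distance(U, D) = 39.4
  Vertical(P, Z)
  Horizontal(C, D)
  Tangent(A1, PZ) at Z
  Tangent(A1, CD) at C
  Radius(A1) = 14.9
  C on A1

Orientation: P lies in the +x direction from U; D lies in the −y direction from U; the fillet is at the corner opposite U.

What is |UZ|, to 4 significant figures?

46.57

The virtual corner opposite U is at (39.60, -39.40). Tangency of A1 to PZ means the radius TZ is perpendicular to PZ and the tangent condition forces TC to be normal to CD, with radius 14.9, so the center T sits 14.9 in from both sides at T = (24.70, -24.50). That places the tangent points at Z = (39.60, -24.50) on PZ and C = (24.70, -39.40) on CD. Then |UZ| = |Z − U| = 46.57.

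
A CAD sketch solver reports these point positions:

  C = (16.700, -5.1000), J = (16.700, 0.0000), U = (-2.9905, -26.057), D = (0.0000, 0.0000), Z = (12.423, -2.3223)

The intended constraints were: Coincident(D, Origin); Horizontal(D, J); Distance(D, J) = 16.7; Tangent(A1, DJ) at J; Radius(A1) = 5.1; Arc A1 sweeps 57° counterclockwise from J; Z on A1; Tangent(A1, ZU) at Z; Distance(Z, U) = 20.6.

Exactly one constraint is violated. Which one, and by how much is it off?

Distance(Z, U) = 20.6 — off by 7.70.

D = (0.00, 0.00) ✓; D.y = 0.00, J.y = 0.00 ✓; |DJ| = 16.70 ✓; ∠(CJ, JD) = 90.00° ✓; |CJ| = 5.100 ✓; bearing(C→Z) − bearing(C→J) = 57.00° ✓; |CZ| = 5.100 ✓; ∠(CZ, ZU) = 90.00° ✓; |ZU| = 28.30 ✗.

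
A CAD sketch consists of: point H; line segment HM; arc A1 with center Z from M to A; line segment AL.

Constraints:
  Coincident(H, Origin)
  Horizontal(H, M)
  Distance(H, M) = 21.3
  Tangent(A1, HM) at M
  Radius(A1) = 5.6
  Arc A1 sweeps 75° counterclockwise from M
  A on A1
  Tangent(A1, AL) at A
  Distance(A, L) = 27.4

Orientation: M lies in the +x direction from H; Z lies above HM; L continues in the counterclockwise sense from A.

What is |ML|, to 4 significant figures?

33.07

On A1, M sits at bearing -90° from Z; a 75° counterclockwise sweep puts A at bearing -15°, so A = Z + 5.6·(cos -15°, sin -15°) = (26.71, 4.151). A1 meets AL tangentially, so ZA is at right angles to AL, so AL runs along (−sin -15°, cos -15°); with |AL| = 27.4, L = (33.80, 30.62). Then |ML| = |L − M| = 33.07.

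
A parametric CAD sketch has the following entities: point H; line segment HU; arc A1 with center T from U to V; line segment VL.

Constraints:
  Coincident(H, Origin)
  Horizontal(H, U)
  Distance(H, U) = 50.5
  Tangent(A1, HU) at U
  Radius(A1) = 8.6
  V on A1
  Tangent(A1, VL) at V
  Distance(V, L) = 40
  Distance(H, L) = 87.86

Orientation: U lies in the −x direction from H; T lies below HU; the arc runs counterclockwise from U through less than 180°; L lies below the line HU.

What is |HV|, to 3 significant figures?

57.9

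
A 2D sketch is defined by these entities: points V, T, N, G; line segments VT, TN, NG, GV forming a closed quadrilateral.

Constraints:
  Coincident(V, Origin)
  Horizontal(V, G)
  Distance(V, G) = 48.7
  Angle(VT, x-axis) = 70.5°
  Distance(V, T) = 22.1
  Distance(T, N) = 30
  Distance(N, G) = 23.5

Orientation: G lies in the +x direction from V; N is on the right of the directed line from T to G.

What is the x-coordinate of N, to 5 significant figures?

25.411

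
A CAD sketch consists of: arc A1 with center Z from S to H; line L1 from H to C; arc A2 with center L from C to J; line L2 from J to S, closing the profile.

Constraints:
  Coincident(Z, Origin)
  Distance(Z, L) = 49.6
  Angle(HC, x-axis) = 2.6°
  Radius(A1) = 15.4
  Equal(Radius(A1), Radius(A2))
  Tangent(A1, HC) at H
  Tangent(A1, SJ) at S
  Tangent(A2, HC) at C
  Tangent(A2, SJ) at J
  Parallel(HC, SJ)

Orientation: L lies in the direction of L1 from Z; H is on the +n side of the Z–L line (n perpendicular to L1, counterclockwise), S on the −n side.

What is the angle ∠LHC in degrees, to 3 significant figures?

17.2°

Tangency of A1 to both parallel lines with radius 15.4 puts H and S at Z ± 15.4·n: H = (-0.699, 15.4), S = (0.699, -15.4). Equal radii place C and J the same way about L: C = L + 15.4·n = (48.9, 17.6), J = L − 15.4·n = (50.2, -13.1). Then cos ∠LHC = HL·HC / (|HL||HC|), giving 17.2°.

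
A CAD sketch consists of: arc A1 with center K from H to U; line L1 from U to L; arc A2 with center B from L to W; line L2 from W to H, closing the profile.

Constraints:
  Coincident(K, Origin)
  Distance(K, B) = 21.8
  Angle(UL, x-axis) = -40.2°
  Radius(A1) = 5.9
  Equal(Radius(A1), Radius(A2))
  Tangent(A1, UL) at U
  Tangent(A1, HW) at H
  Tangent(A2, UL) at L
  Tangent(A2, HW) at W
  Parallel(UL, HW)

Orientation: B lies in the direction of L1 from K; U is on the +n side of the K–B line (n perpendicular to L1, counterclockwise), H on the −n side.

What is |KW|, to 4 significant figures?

22.58

The slot axis is L1's direction at -40.2°, so u = (cos -40.2°, sin -40.2°) = (0.7638, -0.6455) and n = (−sin -40.2°, cos -40.2°) = (0.6455, 0.7638). K is at the origin and B lies 21.8 along u from K, so B = 21.8·u = (16.65, -14.07). Tangency of A1 to both parallel lines with radius 5.9 puts U and H at K ± 5.9·n: U = (3.808, 4.506), H = (-3.808, -4.506). Equal radii place L and W the same way about B: L = B + 5.9·n = (20.46, -9.565), W = B − 5.9·n = (12.84, -18.58). Then |KW| = |W − K| = 22.58.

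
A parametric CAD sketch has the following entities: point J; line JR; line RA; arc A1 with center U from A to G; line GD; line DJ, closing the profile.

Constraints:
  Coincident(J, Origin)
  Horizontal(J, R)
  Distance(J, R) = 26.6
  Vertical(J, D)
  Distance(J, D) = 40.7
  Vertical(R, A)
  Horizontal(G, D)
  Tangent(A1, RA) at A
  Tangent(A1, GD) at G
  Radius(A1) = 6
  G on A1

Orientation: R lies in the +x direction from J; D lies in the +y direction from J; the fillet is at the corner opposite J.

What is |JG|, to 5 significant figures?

45.616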